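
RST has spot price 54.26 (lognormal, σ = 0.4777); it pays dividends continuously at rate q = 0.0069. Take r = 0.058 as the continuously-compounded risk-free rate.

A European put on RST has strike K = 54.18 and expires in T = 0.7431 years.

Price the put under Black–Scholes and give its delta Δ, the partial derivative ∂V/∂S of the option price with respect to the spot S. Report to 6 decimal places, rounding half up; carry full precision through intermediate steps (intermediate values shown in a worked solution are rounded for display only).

σ√T = 0.4777·√0.7431 = 0.411793
d₁ = (ln(S/K) + (r−q+σ²/2)T) / (σ√T) = (ln(54.26/54.18) + (0.058−0.0069+0.4777²/2)·0.7431) / 0.411793 = (0.001475 + 0.122759) / 0.411793 = 0.301692
d₂ = d₁ − σ√T = 0.301692 − 0.411793 = -0.110101
e^{−rT} = 0.957816
e^{−qT} = 0.994886
N(−d₁) = 0.381443,  N(−d₂) = 0.543835
Put price V = K·e^{−rT}·N(−d₂) − S·e^{−qT}·N(−d₁) = 28.222043 − 20.591272 = 7.630771
Δ = −e^{−qT}·N(−d₁) = -0.379493

price = 7.630771
Δ = -0.379493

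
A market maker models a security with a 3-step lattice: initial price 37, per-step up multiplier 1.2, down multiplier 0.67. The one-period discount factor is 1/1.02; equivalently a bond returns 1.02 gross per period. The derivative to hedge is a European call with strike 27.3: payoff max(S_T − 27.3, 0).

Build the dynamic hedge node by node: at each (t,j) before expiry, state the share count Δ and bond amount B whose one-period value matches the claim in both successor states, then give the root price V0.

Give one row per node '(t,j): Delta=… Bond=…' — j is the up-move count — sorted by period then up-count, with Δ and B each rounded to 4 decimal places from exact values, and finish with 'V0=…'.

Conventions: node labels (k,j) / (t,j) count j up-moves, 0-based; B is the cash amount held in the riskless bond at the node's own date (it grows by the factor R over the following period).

(0,0): Delta=0.7882 Bond=-15.7060
(1,0): Delta=0.4138 Bond=-6.7382
(1,1): Delta=0.8957 Bond=-20.7936
(2,0): Delta=0.0000 Bond=0.0000
(2,1): Delta=0.5326 Bond=-10.4077
(2,2): Delta=1.0000 Bond=-26.7647
V0=13.4583

Since d<R<u, set p* = (R−d)/(u−d) = 0.6604; price each node as the discounted p*-expectation of its children.
At maturity the claim pays: V(3,0)=0.0000, V(3,1)=0.0000, V(3,2)=8.3976, V(3,3)=36.6360
Node (2,0) S=16.6093: V=(p*·0.0000+(1−p*)·0.0000)/1.02=0.0000; Δ=(0.0000−0.0000)/(19.9312−11.1282)=0.0000; B=V−Δ·S=0.0000
Node (2,1) S=29.7480: V=(p*·8.3976+(1−p*)·0.0000)/1.02=5.4368; Δ=(8.3976−0.0000)/(35.6976−19.9312)=0.5326; B=V−Δ·S=-10.4077
Node (2,2) S=53.2800: V=(p*·36.6360+(1−p*)·8.3976)/1.02=26.5153; Δ=(36.6360−8.3976)/(63.9360−35.6976)=1.0000; B=V−Δ·S=-26.7647
Node (1,0) S=24.7900: V=(p*·5.4368+(1−p*)·0.0000)/1.02=3.5200; Δ=(5.4368−0.0000)/(29.7480−16.6093)=0.4138; B=V−Δ·S=-6.7382
Node (1,1) S=44.4000: V=(p*·26.5153+(1−p*)·5.4368)/1.02=18.9770; Δ=(26.5153−5.4368)/(53.2800−29.7480)=0.8957; B=V−Δ·S=-20.7936
Node (0,0) S=37.0000: V=(p*·18.9770+(1−p*)·3.5200)/1.02=13.4583; Δ=(18.9770−3.5200)/(44.4000−24.7900)=0.7882; B=V−Δ·S=-15.7060
Verification: the root portfolio costs Δ(0,0)·S0 + B(0,0) = 13.4583, matching V0.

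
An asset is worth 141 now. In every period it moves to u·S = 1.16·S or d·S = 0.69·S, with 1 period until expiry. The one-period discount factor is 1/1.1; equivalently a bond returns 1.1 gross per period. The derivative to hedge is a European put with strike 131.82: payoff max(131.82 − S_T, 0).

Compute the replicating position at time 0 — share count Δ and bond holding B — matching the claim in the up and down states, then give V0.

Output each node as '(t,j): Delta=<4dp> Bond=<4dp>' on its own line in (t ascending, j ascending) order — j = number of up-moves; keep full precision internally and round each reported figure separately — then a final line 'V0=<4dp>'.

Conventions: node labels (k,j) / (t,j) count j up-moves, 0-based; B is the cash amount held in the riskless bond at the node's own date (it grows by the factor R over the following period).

(0,0): Delta=-0.5211 Bond=77.4754
V0=4.0074

Arbitrage-free pricing uses the up-move probability p* = (R−d)/(u−d) = 0.8723, discounting each step at R = 1.1.
At maturity the claim pays: V(1,0)=34.5300, V(1,1)=0.0000
  t=0,j=0: stock 141.0000 → up 163.5600 (V=0.0000), down 97.2900 (V=34.5300). Price 4.0074; hedge Δ=-0.5211, bond B=77.4754.
As a check, the time-0 holding Δ(0,0)·S0 + B(0,0) comes to 4.0074 — exactly V0.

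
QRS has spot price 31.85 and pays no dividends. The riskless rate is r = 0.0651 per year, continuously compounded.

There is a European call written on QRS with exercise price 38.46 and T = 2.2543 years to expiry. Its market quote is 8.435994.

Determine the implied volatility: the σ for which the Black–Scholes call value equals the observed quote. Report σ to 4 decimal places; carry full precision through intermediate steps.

At σ = 0.4771 the Black–Scholes value reproduces the quote:
σ√T = 0.4771·√2.2543 = 0.716334
d₁ = (ln(S/K) + (r+σ²/2)T) / (σ√T) = (ln(31.85/38.46) + (0.0651+0.4771²/2)·2.2543) / 0.716334 = (-0.188581 + 0.403322) / 0.716334 = 0.299777
d₂ = d₁ − σ√T = 0.299777 − 0.716334 = -0.416556
e^{−rT} = 0.863506
N(d₁) = 0.617826,  N(d₂) = 0.338501
V = S·N(d₁) − K·e^{−rT}·N(d₂) = 19.677772 − 11.241777 = 8.435994 (the observed quote) — the price is monotone increasing in volatility, hence this σ is the only solution

sigma = 0.4771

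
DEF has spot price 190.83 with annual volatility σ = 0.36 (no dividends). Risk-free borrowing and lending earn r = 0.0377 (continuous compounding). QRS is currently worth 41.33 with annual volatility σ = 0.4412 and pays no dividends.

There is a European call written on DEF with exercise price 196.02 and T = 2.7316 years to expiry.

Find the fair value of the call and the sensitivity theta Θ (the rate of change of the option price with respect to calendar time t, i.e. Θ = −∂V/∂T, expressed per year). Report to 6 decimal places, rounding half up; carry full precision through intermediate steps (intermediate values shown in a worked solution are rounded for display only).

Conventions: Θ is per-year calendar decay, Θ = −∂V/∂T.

price = 50.338128
Θ = -10.458437

σ√T = 0.36·√2.7316 = 0.594992
d₁ = (ln(S/K) + (r+σ²/2)T) / (σ√T) = (ln(190.83/196.02) + (0.0377+0.36²/2)·2.7316) / 0.594992 = (-0.026834 + 0.279989) / 0.594992 = 0.425477
d₂ = d₁ − σ√T = 0.425477 − 0.594992 = -0.169515
e^{−rT} = 0.902144
N(d₁) = 0.664755,  N(d₂) = 0.432696
Call price V = S·N(d₁) − K·e^{−rT}·N(d₂) = 126.855284 − 76.517156 = 50.338128
φ(d₁) = (1/√(2π))·e^{−d₁²/2} = 0.364418
Θ = −S·φ(d₁)·σ/(2√T) − r·K·e^{−rT}·N(d₂) = −7.573740 − 2.884697 = -10.458437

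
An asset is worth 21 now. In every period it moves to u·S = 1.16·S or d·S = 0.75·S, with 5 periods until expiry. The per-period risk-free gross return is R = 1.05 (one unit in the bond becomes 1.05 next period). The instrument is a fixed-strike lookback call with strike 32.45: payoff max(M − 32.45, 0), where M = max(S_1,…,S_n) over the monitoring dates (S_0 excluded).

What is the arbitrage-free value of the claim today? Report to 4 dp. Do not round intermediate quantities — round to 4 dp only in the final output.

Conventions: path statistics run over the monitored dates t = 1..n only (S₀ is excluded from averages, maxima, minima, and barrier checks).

price = 2.2786

No-arbitrage gives p* = (R−d)/(u−d) = 0.7317: enumerate every path, weight its payoff by its p*-probability, and discount by R^5.
Enumerate all 2^5 = 32 price paths (U = up ×1.16, D = down ×0.75); each path with k up-moves has probability p*^k·(1−p*)^(5−k).
DDDDD: M=15.7500, payoff=0.0000, prob=0.001390
UDDDD: M=24.3600, payoff=0.0000, prob=0.003791
DUDDD: M=18.2700, payoff=0.0000, prob=0.003791
UUDDD: M=28.2576, payoff=0.0000, prob=0.010340
DDUDD: M=15.7500, payoff=0.0000, prob=0.003791
UDUDD: M=24.3600, payoff=0.0000, prob=0.010340
DUUDD: M=21.1932, payoff=0.0000, prob=0.010340
UUUDD: M=32.7788, payoff=0.3288, prob=0.028199
DDDUD: M=15.7500, payoff=0.0000, prob=0.003791
UDDUD: M=24.3600, payoff=0.0000, prob=0.010340
DUDUD: M=18.2700, payoff=0.0000, prob=0.010340
UUDUD: M=28.2576, payoff=0.0000, prob=0.028199
DDUUD: M=15.8949, payoff=0.0000, prob=0.010340
UDUUD: M=24.5841, payoff=0.0000, prob=0.028199
DUUUD: M=24.5841, payoff=0.0000, prob=0.028199
UUUUD: M=38.0234, payoff=5.5734, prob=0.076906
DDDDU: M=15.7500, payoff=0.0000, prob=0.003791
UDDDU: M=24.3600, payoff=0.0000, prob=0.010340
DUDDU: M=18.2700, payoff=0.0000, prob=0.010340
UUDDU: M=28.2576, payoff=0.0000, prob=0.028199
DDUDU: M=15.7500, payoff=0.0000, prob=0.010340
UDUDU: M=24.3600, payoff=0.0000, prob=0.028199
DUUDU: M=21.1932, payoff=0.0000, prob=0.028199
UUUDU: M=32.7788, payoff=0.3288, prob=0.076906
DDDUU: M=15.7500, payoff=0.0000, prob=0.010340
UDDUU: M=24.3600, payoff=0.0000, prob=0.028199
DUDUU: M=18.4381, payoff=0.0000, prob=0.028199
UUDUU: M=28.5176, payoff=0.0000, prob=0.076906
DDUUU: M=18.4381, payoff=0.0000, prob=0.028199
UDUUU: M=28.5176, payoff=0.0000, prob=0.076906
DUUUU: M=28.5176, payoff=0.0000, prob=0.076906
UUUUU: M=44.1072, payoff=11.6572, prob=0.209743
Price = Σ prob·payoff / R^5 = 2.908196 / 1.276282 = 2.2786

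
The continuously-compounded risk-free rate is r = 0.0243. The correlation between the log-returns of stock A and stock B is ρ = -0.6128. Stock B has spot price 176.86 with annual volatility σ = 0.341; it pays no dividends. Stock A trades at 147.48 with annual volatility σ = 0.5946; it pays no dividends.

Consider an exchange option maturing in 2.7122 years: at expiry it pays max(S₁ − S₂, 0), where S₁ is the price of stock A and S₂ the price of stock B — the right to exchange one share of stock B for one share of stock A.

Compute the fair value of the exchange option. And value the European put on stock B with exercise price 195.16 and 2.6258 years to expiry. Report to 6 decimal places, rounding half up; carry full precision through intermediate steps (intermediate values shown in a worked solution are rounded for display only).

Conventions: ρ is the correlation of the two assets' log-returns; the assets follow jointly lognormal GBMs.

σ_eff = √(σ₁² + σ₂² − 2ρσ₁σ₂) = √(0.5946² + 0.341² − 2·-0.6128·0.5946·0.341) = 0.847544
d₁ = (ln(S₁/S₂) + (q₂ − q₁ + σ_eff²/2)T) / (σ_eff√T) = (ln(147.48/176.86) + (0.0 − 0.0 + 0.359166)·2.7122) / 1.395800 = 0.567748
d₂ = d₁ − σ_eff√T = 0.567748 − 1.395800 = -0.828052
N(d₁) = 0.714897,  N(d₂) = 0.203821
V = S₁·e^{−q₁T}·N(d₁) − S₂·e^{−q₂T}·N(d₂) = 105.433012 − 36.047708 = 69.385304
[vanilla: stock B put K=195.16]
σ√T = 0.341·√2.6258 = 0.552567
d₁ = (ln(S/K) + (r+σ²/2)T) / (σ√T) = (ln(176.86/195.16) + (0.0243+0.341²/2)·2.6258) / 0.552567 = (-0.098461 + 0.216472) / 0.552567 = 0.213569
d₂ = d₁ − σ√T = 0.213569 − 0.552567 = -0.338999
e^{−rT} = 0.938186
N(−d₁) = 0.415442,  N(−d₂) = 0.632695
price = K·e^{−rT}·N(−d₂) − S·N(−d₁) = 115.844119 − 73.475032 = 42.369087

exchange price = 69.385304
price(stock B put K=195.16) = 42.369087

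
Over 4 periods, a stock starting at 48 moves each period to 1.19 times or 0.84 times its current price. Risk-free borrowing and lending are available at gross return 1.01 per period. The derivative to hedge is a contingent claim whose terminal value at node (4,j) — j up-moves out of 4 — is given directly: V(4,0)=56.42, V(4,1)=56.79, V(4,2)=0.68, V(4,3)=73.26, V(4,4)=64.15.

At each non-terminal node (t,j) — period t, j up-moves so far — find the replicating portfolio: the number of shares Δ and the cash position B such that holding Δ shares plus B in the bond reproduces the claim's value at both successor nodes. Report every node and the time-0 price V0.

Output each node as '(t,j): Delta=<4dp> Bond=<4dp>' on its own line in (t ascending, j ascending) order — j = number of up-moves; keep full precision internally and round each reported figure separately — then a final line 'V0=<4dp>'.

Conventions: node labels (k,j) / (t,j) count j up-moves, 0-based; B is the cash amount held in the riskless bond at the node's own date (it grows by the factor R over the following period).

Arbitrage-free pricing uses the up-move probability p* = (R−d)/(u−d) = 0.4857, discounting each step at R = 1.01.
At maturity the claim pays: V(4,0)=56.4200, V(4,1)=56.7900, V(4,2)=0.6800, V(4,3)=73.2600, V(4,4)=64.1500
Node (3,0) S=28.4498: V=(p*·56.7900+(1−p*)·56.4200)/1.01=56.0393; Δ=(56.7900−56.4200)/(33.8553−23.8978)=0.0372; B=V−Δ·S=54.9822
Node (3,1) S=40.3039: V=(p*·0.6800+(1−p*)·56.7900)/1.01=29.2441; Δ=(0.6800−56.7900)/(47.9616−33.8553)=-3.9776; B=V−Δ·S=189.5584
Node (3,2) S=57.0972: V=(p*·73.2600+(1−p*)·0.6800)/1.01=35.5774; Δ=(73.2600−0.6800)/(67.9456−47.9616)=3.6319; B=V−Δ·S=-171.7941
Node (3,3) S=80.8876: V=(p*·64.1500+(1−p*)·73.2600)/1.01=68.1536; Δ=(64.1500−73.2600)/(96.2563−67.9456)=-0.3218; B=V−Δ·S=94.1822
Node (2,0) S=33.8688: V=(p*·29.2441+(1−p*)·56.0393)/1.01=42.5985; Δ=(29.2441−56.0393)/(40.3039−28.4498)=-2.2604; B=V−Δ·S=119.1562
Node (2,1) S=47.9808: V=(p*·35.5774+(1−p*)·29.2441)/1.01=32.0003; Δ=(35.5774−29.2441)/(57.0972−40.3039)=0.3771; B=V−Δ·S=13.9053
Node (2,2) S=67.9728: V=(p*·68.1536+(1−p*)·35.5774)/1.01=50.8912; Δ=(68.1536−35.5774)/(80.8876−57.0972)=1.3693; B=V−Δ·S=-42.1838
Node (1,0) S=40.3200: V=(p*·32.0003+(1−p*)·42.5985)/1.01=37.0800; Δ=(32.0003−42.5985)/(47.9808−33.8688)=-0.7510; B=V−Δ·S=67.3607
Node (1,1) S=57.1200: V=(p*·50.8912+(1−p*)·32.0003)/1.01=40.7682; Δ=(50.8912−32.0003)/(67.9728−47.9808)=0.9449; B=V−Δ·S=-13.2059
Node (0,0) S=48.0000: V=(p*·40.7682+(1−p*)·37.0800)/1.01=38.4865; Δ=(40.7682−37.0800)/(57.1200−40.3200)=0.2195; B=V−Δ·S=27.9489
Verification: the root portfolio costs Δ(0,0)·S0 + B(0,0) = 38.4865, matching V0.

(0,0): Delta=0.2195 Bond=27.9489
(1,0): Delta=-0.7510 Bond=67.3607
(1,1): Delta=0.9449 Bond=-13.2059
(2,0): Delta=-2.2604 Bond=119.1562
(2,1): Delta=0.3771 Bond=13.9053
(2,2): Delta=1.3693 Bond=-42.1838
(3,0): Delta=0.0372 Bond=54.9822
(3,1): Delta=-3.9776 Bond=189.5584
(3,2): Delta=3.6319 Bond=-171.7941
(3,3): Delta=-0.3218 Bond=94.1822
V0=38.4865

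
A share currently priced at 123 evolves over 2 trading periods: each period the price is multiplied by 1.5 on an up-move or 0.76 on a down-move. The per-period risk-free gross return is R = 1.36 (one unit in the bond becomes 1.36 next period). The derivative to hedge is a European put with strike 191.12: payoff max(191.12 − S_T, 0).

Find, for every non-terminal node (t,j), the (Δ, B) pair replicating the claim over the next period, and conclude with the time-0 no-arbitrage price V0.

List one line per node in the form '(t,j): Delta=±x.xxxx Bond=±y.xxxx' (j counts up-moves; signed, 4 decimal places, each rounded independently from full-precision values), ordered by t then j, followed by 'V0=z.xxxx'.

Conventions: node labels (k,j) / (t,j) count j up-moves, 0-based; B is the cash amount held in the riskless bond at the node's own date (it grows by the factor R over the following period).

Risk-neutral probability p* = (R−d)/(u−d) = (1.36−0.76)/(1.5−0.76) = 0.8108.
Payoffs at expiry: V(2,0)=120.0752, V(2,1)=50.9000, V(2,2)=0.0000
Node (1,0) S=93.4800: V=(p*·50.9000+(1−p*)·120.0752)/1.36=47.0494; Δ=(50.9000−120.0752)/(140.2200−71.0448)=-1.0000; B=V−Δ·S=140.5294
Node (1,1) S=184.5000: V=(p*·0.0000+(1−p*)·50.9000)/1.36=7.0807; Δ=(0.0000−50.9000)/(276.7500−140.2200)=-0.3728; B=V−Δ·S=75.8645
Node (0,0) S=123.0000: V=(p*·7.0807+(1−p*)·47.0494)/1.36=10.7664; Δ=(7.0807−47.0494)/(184.5000−93.4800)=-0.4391; B=V−Δ·S=64.7782
Verification: the root portfolio costs Δ(0,0)·S0 + B(0,0) = 10.7664, matching V0.

(0,0): Delta=-0.4391 Bond=64.7782
(1,0): Delta=-1.0000 Bond=140.5294
(1,1): Delta=-0.3728 Bond=75.8645
V0=10.7664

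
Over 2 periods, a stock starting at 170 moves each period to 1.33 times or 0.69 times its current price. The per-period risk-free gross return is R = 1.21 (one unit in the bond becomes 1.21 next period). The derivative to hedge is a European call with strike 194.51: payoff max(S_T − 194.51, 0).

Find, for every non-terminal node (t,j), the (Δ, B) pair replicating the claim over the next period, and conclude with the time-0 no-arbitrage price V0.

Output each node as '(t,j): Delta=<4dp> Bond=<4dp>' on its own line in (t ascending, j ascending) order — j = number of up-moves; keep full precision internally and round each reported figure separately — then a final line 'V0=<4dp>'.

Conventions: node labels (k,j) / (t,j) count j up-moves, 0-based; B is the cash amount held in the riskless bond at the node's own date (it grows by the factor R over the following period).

The replicating-portfolio and risk-neutral prices coincide; use p* = (1.21−0.69)/(1.33−0.69) = 0.8125 for the latter.
Payoffs at expiry: V(2,0)=0.0000, V(2,1)=0.0000, V(2,2)=106.2030
(1,0): S=117.3000. Δ = (V_up−V_dn)/(S_up−S_dn) = (0.0000−0.0000)/(156.0090−80.9370) = 0.0000. V = [p*·0.0000 + (1−p*)·0.0000]/1.21 = 0.0000. B = V − Δ·S = 0.0000.
(1,1): S=226.1000. Δ = (V_up−V_dn)/(S_up−S_dn) = (106.2030−0.0000)/(300.7130−156.0090) = 0.7339. V = [p*·106.2030 + (1−p*)·0.0000]/1.21 = 71.3140. B = V − Δ·S = -94.6282.
(0,0): S=170.0000. Δ = (V_up−V_dn)/(S_up−S_dn) = (71.3140−0.0000)/(226.1000−117.3000) = 0.6555. V = [p*·71.3140 + (1−p*)·0.0000]/1.21 = 47.8865. B = V − Δ·S = -63.5417.
Check: Δ(0,0)·S0 + B(0,0) = 47.8865 = V0.

(0,0): Delta=0.6555 Bond=-63.5417
(1,0): Delta=0.0000 Bond=0.0000
(1,1): Delta=0.7339 Bond=-94.6282
V0=47.8865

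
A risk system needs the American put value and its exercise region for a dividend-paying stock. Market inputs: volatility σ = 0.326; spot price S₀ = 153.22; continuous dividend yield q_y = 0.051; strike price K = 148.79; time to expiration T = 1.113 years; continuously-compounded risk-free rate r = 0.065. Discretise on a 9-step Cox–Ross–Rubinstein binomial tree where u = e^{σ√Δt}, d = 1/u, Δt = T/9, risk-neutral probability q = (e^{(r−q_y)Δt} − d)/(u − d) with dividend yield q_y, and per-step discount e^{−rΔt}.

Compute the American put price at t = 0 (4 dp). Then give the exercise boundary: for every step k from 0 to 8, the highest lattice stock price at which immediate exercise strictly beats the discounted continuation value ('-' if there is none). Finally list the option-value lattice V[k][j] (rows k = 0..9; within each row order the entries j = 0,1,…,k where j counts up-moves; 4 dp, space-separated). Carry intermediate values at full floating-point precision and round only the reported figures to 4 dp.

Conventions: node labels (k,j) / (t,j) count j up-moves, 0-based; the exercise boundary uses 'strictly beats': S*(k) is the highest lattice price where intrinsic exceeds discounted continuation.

price = 17.2386
boundary = - - - - 96.8639 86.3721 96.8639 108.6301 121.8256
tree:
17.2386
23.7068 10.4912
31.7415 15.3640 5.3661
41.2569 21.9230 8.4862 2.0617
51.9261 30.3434 13.1306 3.5758 0.4490
62.4179 40.5239 19.7777 6.1193 0.8686 0.0000
71.7733 51.9261 28.8005 10.2937 1.6804 0.0000 0.0000
80.1153 62.4179 40.1599 16.9260 3.2508 0.0000 0.0000 0.0000
87.5538 71.7733 51.9261 26.9644 6.2888 0.0000 0.0000 0.0000 0.0000
94.1866 80.1153 62.4179 40.1599 12.1660 0.0000 0.0000 0.0000 0.0000 0.0000

params: Δt=0.12367 u=1.12147 d=0.89169 q=0.47891 e^(-rΔt)=0.99199
t_9 payoffs: 94.1866 80.1153 62.4179 40.1599 12.1660 0.0000 0.0000 0.0000 0.0000 0.0000
t_8: node(8,0) S=61.2362 payoff=87.5538 vs cont=86.7476 → 87.5538 [stop]  node(8,1) S=77.0167 payoff=71.7733 vs cont=71.0663 → 71.7733 [stop]  node(8,2) S=96.8639 payoff=51.9261 vs cont=51.3439 → 51.9261 [stop]  node(8,3) S=121.8256 payoff=26.9644 vs cont=26.5391 → 26.9644 [stop]  node(8,4) S=153.2200 payoff=0.0000 vs cont=6.2888 → 6.2888 [wait]  node(8,5) S=192.7047 payoff=0.0000 vs cont=0.0000 → 0.0000 [wait]  node(8,6) S=242.3645 payoff=0.0000 vs cont=0.0000 → 0.0000 [wait]  node(8,7) S=304.8217 payoff=0.0000 vs cont=0.0000 → 0.0000 [wait]  node(8,8) S=383.3741 payoff=0.0000 vs cont=0.0000 → 0.0000 [wait]  ⇒ S*(8)=121.8256
t_7: node(7,0) S=68.6747 payoff=80.1153 vs cont=79.3559 → 80.1153 [stop]  node(7,1) S=86.3721 payoff=62.4179 vs cont=61.7697 → 62.4179 [stop]  node(7,2) S=108.6301 payoff=40.1599 vs cont=39.6516 → 40.1599 [stop]  node(7,3) S=136.6240 payoff=12.1660 vs cont=16.9260 → 16.9260 [wait]  node(7,4) S=171.8319 payoff=0.0000 vs cont=3.2508 → 3.2508 [wait]  node(7,5) S=216.1129 payoff=0.0000 vs cont=0.0000 → 0.0000 [wait]  node(7,6) S=271.8050 payoff=0.0000 vs cont=0.0000 → 0.0000 [wait]  node(7,7) S=341.8490 payoff=0.0000 vs cont=0.0000 → 0.0000 [wait]  ⇒ S*(7)=108.6301
t_6: node(6,0) S=77.0167 payoff=71.7733 vs cont=71.0663 → 71.7733 [stop]  node(6,1) S=96.8639 payoff=51.9261 vs cont=51.3439 → 51.9261 [stop]  node(6,2) S=121.8256 payoff=26.9644 vs cont=28.8005 → 28.8005 [wait]  node(6,3) S=153.2200 payoff=0.0000 vs cont=10.2937 → 10.2937 [wait]  node(6,4) S=192.7047 payoff=0.0000 vs cont=1.6804 → 1.6804 [wait]  node(6,5) S=242.3645 payoff=0.0000 vs cont=0.0000 → 0.0000 [wait]  node(6,6) S=304.8217 payoff=0.0000 vs cont=0.0000 → 0.0000 [wait]  ⇒ S*(6)=96.8639
t_5: node(5,0) S=86.3721 payoff=62.4179 vs cont=61.7697 → 62.4179 [stop]  node(5,1) S=108.6301 payoff=40.1599 vs cont=40.5239 → 40.5239 [wait]  node(5,2) S=136.6240 payoff=12.1660 vs cont=19.7777 → 19.7777 [wait]  node(5,3) S=171.8319 payoff=0.0000 vs cont=6.1193 → 6.1193 [wait]  node(5,4) S=216.1129 payoff=0.0000 vs cont=0.8686 → 0.8686 [wait]  node(5,5) S=271.8050 payoff=0.0000 vs cont=0.0000 → 0.0000 [wait]  ⇒ S*(5)=86.3721
t_4: node(4,0) S=96.8639 payoff=51.9261 vs cont=51.5168 → 51.9261 [stop]  node(4,1) S=121.8256 payoff=26.9644 vs cont=30.3434 → 30.3434 [wait]  node(4,2) S=153.2200 payoff=0.0000 vs cont=13.1306 → 13.1306 [wait]  node(4,3) S=192.7047 payoff=0.0000 vs cont=3.5758 → 3.5758 [wait]  node(4,4) S=242.3645 payoff=0.0000 vs cont=0.4490 → 0.4490 [wait]  ⇒ S*(4)=96.8639
t_3: node(3,0) S=108.6301 payoff=40.1599 vs cont=41.2569 → 41.2569 [wait]  node(3,1) S=136.6240 payoff=12.1660 vs cont=21.9230 → 21.9230 [wait]  node(3,2) S=171.8319 payoff=0.0000 vs cont=8.4862 → 8.4862 [wait]  node(3,3) S=216.1129 payoff=0.0000 vs cont=2.0617 → 2.0617 [wait]  ⇒ S*(3)=-
t_2: node(2,0) S=121.8256 payoff=26.9644 vs cont=31.7415 → 31.7415 [wait]  node(2,1) S=153.2200 payoff=0.0000 vs cont=15.3640 → 15.3640 [wait]  node(2,2) S=192.7047 payoff=0.0000 vs cont=5.3661 → 5.3661 [wait]  ⇒ S*(2)=-
t_1: node(1,0) S=136.6240 payoff=12.1660 vs cont=23.7068 → 23.7068 [wait]  node(1,1) S=171.8319 payoff=0.0000 vs cont=10.4912 → 10.4912 [wait]  ⇒ S*(1)=-
t_0: node(0,0) S=153.2200 payoff=0.0000 vs cont=17.2386 → 17.2386 [wait]  ⇒ S*(0)=-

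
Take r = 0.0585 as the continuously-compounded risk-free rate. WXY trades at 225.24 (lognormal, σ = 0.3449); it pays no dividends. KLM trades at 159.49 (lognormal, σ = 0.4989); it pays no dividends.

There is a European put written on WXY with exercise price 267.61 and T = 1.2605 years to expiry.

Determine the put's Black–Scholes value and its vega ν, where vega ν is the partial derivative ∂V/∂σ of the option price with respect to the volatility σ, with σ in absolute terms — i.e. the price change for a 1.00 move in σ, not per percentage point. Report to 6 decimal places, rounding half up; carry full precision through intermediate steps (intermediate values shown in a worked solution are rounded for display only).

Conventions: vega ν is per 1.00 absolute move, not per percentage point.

price = 49.202124
ν = 100.697063

σ√T = 0.3449·√1.2605 = 0.387226
d₁ = (ln(S/K) + (r+σ²/2)T) / (σ√T) = (ln(225.24/267.61) + (0.0585+0.3449²/2)·1.2605) / 0.387226 = (-0.172364 + 0.148711) / 0.387226 = -0.061083
d₂ = d₁ − σ√T = -0.061083 − 0.387226 = -0.448309
e^{−rT} = 0.928914
N(−d₁) = 0.524353,  N(−d₂) = 0.673035
Put price V = K·e^{−rT}·N(−d₂) − S·N(−d₁) = 167.307492 − 118.105368 = 49.202124
φ(d₁) = (1/√(2π))·e^{−d₁²/2} = 0.398199
ν = S·φ(d₁)·√T = 100.697063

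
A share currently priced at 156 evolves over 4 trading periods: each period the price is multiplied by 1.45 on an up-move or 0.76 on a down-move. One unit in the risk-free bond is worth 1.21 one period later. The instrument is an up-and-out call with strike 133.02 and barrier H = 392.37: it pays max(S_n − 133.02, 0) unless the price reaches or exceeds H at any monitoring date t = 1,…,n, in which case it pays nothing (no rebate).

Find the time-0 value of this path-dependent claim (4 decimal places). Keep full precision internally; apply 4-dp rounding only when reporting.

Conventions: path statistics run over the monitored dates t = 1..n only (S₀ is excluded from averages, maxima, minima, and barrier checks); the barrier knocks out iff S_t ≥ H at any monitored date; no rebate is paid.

Under the martingale measure an up-move has probability p* = 0.6522; value the claim as the probability-weighted average of per-path payoffs, discounted 4 periods at R = 1.21.
Enumerate all 2^4 = 16 price paths (U = up ×1.45, D = down ×0.76); each path with k up-moves has probability p*^k·(1−p*)^(4−k).
DDDD: M=118.5600, payoff=0.0000, prob=0.014637
UDDD: M=226.2000, payoff=0.0000, prob=0.027444
DUDD: M=171.9120, payoff=0.0000, prob=0.027444
UUDD: M=327.9900, payoff=56.4270, prob=0.051458
DDUD: M=130.6531, payoff=0.0000, prob=0.027444
UDUD: M=249.2724, payoff=56.4270, prob=0.051458
DUUD: M=249.2724, payoff=56.4270, prob=0.051458
UUUD: M=475.5855, payoff=0.0000, prob=0.096483
DDDU: M=118.5600, payoff=0.0000, prob=0.027444
UDDU: M=226.2000, payoff=56.4270, prob=0.051458
DUDU: M=189.4470, payoff=56.4270, prob=0.051458
UUDU: M=361.4450, payoff=228.4250, prob=0.096483
DDUU: M=189.4470, payoff=56.4270, prob=0.051458
UDUU: M=361.4450, payoff=228.4250, prob=0.096483
DUUU: M=361.4450, payoff=228.4250, prob=0.096483
UUUU: M=689.5990, payoff=0.0000, prob=0.180906
Price = Σ prob·payoff / R^4 = 83.539289 / 2.143589 = 38.9717

price = 38.9717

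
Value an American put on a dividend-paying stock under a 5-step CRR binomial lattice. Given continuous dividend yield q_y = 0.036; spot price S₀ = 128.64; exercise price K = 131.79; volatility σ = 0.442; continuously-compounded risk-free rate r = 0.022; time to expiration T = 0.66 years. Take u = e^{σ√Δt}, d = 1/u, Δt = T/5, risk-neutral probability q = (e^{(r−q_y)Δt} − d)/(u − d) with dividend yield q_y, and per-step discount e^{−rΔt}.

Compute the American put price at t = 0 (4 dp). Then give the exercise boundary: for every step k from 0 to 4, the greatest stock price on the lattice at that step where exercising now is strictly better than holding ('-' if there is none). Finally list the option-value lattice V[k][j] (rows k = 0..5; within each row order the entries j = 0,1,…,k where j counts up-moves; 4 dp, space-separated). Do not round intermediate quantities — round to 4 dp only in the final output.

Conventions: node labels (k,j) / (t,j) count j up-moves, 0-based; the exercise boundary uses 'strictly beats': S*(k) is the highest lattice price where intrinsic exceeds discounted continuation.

Δt=0.13200, u=1.17420, d=0.85164, q=0.45422, disc=e^(-rΔt)=0.99710
k=5 terminal: V=max(K-S,0) → 74.1576 52.3297 22.2345 0.0000 0.0000 0.0000
k=4: j=0 S=67.6719 intr=64.1181 cont=64.0567 V=64.1181[EX]; j=1 S=93.3023 intr=38.4877 cont=38.5479 V=38.5479[hold]; j=2 S=128.6400 intr=3.1500 cont=12.1001 V=12.1001[hold]; j=3 S=177.3617 intr=0.0000 cont=0.0000 V=0.0000[hold]; j=4 S=244.5364 intr=0.0000 cont=0.0000 V=0.0000[hold]  S*(4)=67.6719
k=3: j=0 S=79.4603 intr=52.3297 cont=52.3514 V=52.3514[hold]; j=1 S=109.5555 intr=22.2345 cont=26.4579 V=26.4579[hold]; j=2 S=151.0490 intr=0.0000 cont=6.5849 V=6.5849[hold]; j=3 S=208.2580 intr=0.0000 cont=0.0000 V=0.0000[hold]  S*(3)=-
k=2: j=0 S=93.3023 intr=38.4877 cont=40.4725 V=40.4725[hold]; j=1 S=128.6400 intr=3.1500 cont=17.3807 V=17.3807[hold]; j=2 S=177.3617 intr=0.0000 cont=3.5835 V=3.5835[hold]  S*(2)=-
k=1: j=0 S=109.5555 intr=22.2345 cont=29.8969 V=29.8969[hold]; j=1 S=151.0490 intr=0.0000 cont=11.0816 V=11.0816[hold]  S*(1)=-
k=0: j=0 S=128.6400 intr=3.1500 cont=21.2888 V=21.2888[hold]  S*(0)=-

price = 21.2888
boundary = - - - - 67.6719
tree:
21.2888
29.8969 11.0816
40.4725 17.3807 3.5835
52.3514 26.4579 6.5849 0.0000
64.1181 38.5479 12.1001 0.0000 0.0000
74.1576 52.3297 22.2345 0.0000 0.0000 0.0000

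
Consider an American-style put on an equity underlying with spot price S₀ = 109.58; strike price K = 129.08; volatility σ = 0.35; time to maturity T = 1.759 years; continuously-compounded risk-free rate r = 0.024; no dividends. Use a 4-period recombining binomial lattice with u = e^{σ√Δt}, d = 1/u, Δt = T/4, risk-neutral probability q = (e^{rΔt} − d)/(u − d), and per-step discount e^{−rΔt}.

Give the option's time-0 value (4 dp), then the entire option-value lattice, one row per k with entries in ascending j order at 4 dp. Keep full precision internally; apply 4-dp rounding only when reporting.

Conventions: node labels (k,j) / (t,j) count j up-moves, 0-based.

params: Δt=0.43975 u=1.26124 d=0.79287 q=0.46489 e^(-rΔt)=0.98950
t_4 payoffs: 85.7752 60.1936 19.5000 0.0000 0.0000
k=3: node(3,0) S=54.6179 payoff=74.4621 vs cont=73.1070 → 74.4621 [stop]  node(3,1) S=86.8825 payoff=42.1975 vs cont=40.8423 → 42.1975 [stop]  node(3,2) S=138.2070 payoff=0.0000 vs cont=10.3252 → 10.3252 [wait]  node(3,3) S=219.8506 payoff=0.0000 vs cont=0.0000 → 0.0000 [wait]
k=2: node(2,0) S=68.8864 payoff=60.1936 vs cont=58.8384 → 60.1936 [stop]  node(2,1) S=109.5800 payoff=19.5000 vs cont=27.0930 → 27.0930 [wait]  node(2,2) S=174.3126 payoff=0.0000 vs cont=5.4671 → 5.4671 [wait]
k=1: node(1,0) S=86.8825 payoff=42.1975 vs cont=44.3351 → 44.3351 [wait]  node(1,1) S=138.2070 payoff=0.0000 vs cont=16.8605 → 16.8605 [wait]
k=0: node(0,0) S=109.5800 payoff=19.5000 vs cont=31.2312 → 31.2312 [wait]

price = 31.2312
tree:
31.2312
44.3351 16.8605
60.1936 27.0930 5.4671
74.4621 42.1975 10.3252 0.0000
85.7752 60.1936 19.5000 0.0000 0.0000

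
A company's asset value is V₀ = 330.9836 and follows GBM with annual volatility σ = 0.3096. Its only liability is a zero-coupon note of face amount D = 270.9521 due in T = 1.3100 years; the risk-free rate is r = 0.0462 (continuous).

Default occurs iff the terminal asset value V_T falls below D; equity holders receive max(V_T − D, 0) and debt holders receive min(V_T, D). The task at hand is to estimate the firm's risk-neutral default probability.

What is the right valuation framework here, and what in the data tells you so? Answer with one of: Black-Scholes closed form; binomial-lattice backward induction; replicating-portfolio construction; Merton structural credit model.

Key observation: with the firm-asset dynamics (V₀ = 330.9836) and a single zero-coupon liability of face 270.9521 given, debt value, spread, and default probability all derive from the option view of the balance sheet.

framework: Merton structural credit model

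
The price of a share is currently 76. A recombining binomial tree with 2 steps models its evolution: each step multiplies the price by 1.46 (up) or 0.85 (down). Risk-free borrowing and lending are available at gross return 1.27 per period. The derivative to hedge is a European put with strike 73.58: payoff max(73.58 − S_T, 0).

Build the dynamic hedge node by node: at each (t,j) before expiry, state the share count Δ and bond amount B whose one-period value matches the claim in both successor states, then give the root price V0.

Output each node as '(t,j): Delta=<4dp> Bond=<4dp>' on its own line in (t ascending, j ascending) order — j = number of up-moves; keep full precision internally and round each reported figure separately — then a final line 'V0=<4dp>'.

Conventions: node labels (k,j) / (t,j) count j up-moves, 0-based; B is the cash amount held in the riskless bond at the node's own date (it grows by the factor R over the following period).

(0,0): Delta=-0.0988 Bond=8.6295
(1,0): Delta=-0.4738 Bond=35.1855
(1,1): Delta=0.0000 Bond=0.0000
V0=1.1230

Under the risk-neutral measure, an up-move has probability p* = (R−d)/(u−d) = 0.6885 and values discount at R = 1.27.
At maturity the claim pays: V(2,0)=18.6700, V(2,1)=0.0000, V(2,2)=0.0000
(1,0): S=64.6000. Δ = (V_up−V_dn)/(S_up−S_dn) = (0.0000−18.6700)/(94.3160−54.9100) = -0.4738. V = [p*·0.0000 + (1−p*)·18.6700]/1.27 = 4.5789. B = V − Δ·S = 35.1855.
(1,1): S=110.9600. Δ = (V_up−V_dn)/(S_up−S_dn) = (0.0000−0.0000)/(162.0016−94.3160) = 0.0000. V = [p*·0.0000 + (1−p*)·0.0000]/1.27 = 0.0000. B = V − Δ·S = 0.0000.
(0,0): S=76.0000. Δ = (V_up−V_dn)/(S_up−S_dn) = (0.0000−4.5789)/(110.9600−64.6000) = -0.0988. V = [p*·0.0000 + (1−p*)·4.5789]/1.27 = 1.1230. B = V − Δ·S = 8.6295.
As a check, the time-0 holding Δ(0,0)·S0 + B(0,0) comes to 1.1230 — exactly V0.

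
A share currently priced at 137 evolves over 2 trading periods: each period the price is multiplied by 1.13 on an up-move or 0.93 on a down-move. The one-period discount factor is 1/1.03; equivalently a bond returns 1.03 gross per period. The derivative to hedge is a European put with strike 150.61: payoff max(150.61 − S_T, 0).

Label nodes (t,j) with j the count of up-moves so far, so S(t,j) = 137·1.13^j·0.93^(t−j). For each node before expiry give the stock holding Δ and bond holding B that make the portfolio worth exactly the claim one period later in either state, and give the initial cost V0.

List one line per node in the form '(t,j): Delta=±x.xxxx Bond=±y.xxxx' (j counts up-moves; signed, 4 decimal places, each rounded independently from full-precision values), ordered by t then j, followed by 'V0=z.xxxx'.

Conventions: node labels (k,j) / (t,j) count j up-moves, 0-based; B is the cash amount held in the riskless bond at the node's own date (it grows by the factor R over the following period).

Arbitrage-free pricing uses the up-move probability p* = (R−d)/(u−d) = 0.5000, discounting each step at R = 1.03.
Payoffs at expiry: V(2,0)=32.1187, V(2,1)=6.6367, V(2,2)=0.0000
Node (1,0) S=127.4100: V=(p*·6.6367+(1−p*)·32.1187)/1.03=18.8133; Δ=(6.6367−32.1187)/(143.9733−118.4913)=-1.0000; B=V−Δ·S=146.2233
Node (1,1) S=154.8100: V=(p*·0.0000+(1−p*)·6.6367)/1.03=3.2217; Δ=(0.0000−6.6367)/(174.9353−143.9733)=-0.2143; B=V−Δ·S=36.4052
Node (0,0) S=137.0000: V=(p*·3.2217+(1−p*)·18.8133)/1.03=10.6966; Δ=(3.2217−18.8133)/(154.8100−127.4100)=-0.5690; B=V−Δ·S=88.6546
Verification: the root portfolio costs Δ(0,0)·S0 + B(0,0) = 10.6966, matching V0.

(0,0): Delta=-0.5690 Bond=88.6546
(1,0): Delta=-1.0000 Bond=146.2233
(1,1): Delta=-0.2143 Bond=36.4052
V0=10.6966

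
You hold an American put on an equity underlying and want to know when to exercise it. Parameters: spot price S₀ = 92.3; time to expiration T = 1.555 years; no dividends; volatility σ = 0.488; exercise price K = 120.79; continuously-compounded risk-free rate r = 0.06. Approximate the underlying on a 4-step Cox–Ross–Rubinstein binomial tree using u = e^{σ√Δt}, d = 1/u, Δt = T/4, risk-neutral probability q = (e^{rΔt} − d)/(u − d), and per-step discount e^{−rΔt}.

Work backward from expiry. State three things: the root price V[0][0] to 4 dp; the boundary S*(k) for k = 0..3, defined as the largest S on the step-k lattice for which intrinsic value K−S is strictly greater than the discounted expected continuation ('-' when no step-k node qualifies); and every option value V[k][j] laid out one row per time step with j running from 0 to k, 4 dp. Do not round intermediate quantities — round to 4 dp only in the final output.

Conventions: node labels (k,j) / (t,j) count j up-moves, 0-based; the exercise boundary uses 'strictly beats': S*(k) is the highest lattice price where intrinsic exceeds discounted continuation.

params: Δt=0.38875 u=1.35563 d=0.73766 q=0.46270 e^(-rΔt)=0.97694
t_4 payoffs: 93.4603 70.5652 28.4900 0.0000 0.0000
t_3: node(3,0) S=37.0491 payoff=83.7409 vs cont=80.9561 → 83.7409 [stop]  node(3,1) S=68.0864 payoff=52.7036 vs cont=49.9188 → 52.7036 [stop]  node(3,2) S=125.1248 payoff=0.0000 vs cont=14.9547 → 14.9547 [wait]  node(3,3) S=229.9462 payoff=0.0000 vs cont=0.0000 → 0.0000 [wait]  ⇒ S*(3)=68.0864
t_2: node(2,0) S=50.2248 payoff=70.5652 vs cont=67.7803 → 70.5652 [stop]  node(2,1) S=92.3000 payoff=28.4900 vs cont=34.4247 → 34.4247 [wait]  node(2,2) S=169.6230 payoff=0.0000 vs cont=7.8499 → 7.8499 [wait]  ⇒ S*(2)=50.2248
t_1: node(1,0) S=68.0864 payoff=52.7036 vs cont=52.6015 → 52.7036 [stop]  node(1,1) S=125.1248 payoff=0.0000 vs cont=21.6183 → 21.6183 [wait]  ⇒ S*(1)=68.0864
t_0: node(0,0) S=92.3000 payoff=28.4900 vs cont=37.4369 → 37.4369 [wait]  ⇒ S*(0)=-

price = 37.4369
boundary = - 68.0864 50.2248 68.0864
tree:
37.4369
52.7036 21.6183
70.5652 34.4247 7.8499
83.7409 52.7036 14.9547 0.0000
93.4603 70.5652 28.4900 0.0000 0.0000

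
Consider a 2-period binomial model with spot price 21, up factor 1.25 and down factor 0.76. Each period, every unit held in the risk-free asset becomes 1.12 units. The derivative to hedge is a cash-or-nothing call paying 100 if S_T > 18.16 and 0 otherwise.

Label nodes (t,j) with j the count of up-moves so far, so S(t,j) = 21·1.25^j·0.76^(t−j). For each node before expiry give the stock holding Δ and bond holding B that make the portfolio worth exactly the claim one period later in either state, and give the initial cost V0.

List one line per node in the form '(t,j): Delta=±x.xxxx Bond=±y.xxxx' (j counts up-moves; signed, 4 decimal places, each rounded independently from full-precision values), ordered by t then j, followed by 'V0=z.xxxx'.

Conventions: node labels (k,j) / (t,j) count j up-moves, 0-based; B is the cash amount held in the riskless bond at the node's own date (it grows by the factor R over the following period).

(0,0): Delta=2.3020 Bond=25.7652
(1,0): Delta=12.7871 Bond=-138.4840
(1,1): Delta=0.0000 Bond=89.2857
V0=74.1082

No-arbitrage ⇒ martingale measure with p* = (R−d)/(u−d) = 0.7347.
Payoffs at expiry: V(2,0)=0.0000, V(2,1)=100.0000, V(2,2)=100.0000
(1,0): S=15.9600. Δ = (V_up−V_dn)/(S_up−S_dn) = (100.0000−0.0000)/(19.9500−12.1296) = 12.7871. V = [p*·100.0000 + (1−p*)·0.0000]/1.12 = 65.5977. B = V − Δ·S = -138.4840.
(1,1): S=26.2500. Δ = (V_up−V_dn)/(S_up−S_dn) = (100.0000−100.0000)/(32.8125−19.9500) = 0.0000. V = [p*·100.0000 + (1−p*)·100.0000]/1.12 = 89.2857. B = V − Δ·S = 89.2857.
(0,0): S=21.0000. Δ = (V_up−V_dn)/(S_up−S_dn) = (89.2857−65.5977)/(26.2500−15.9600) = 2.3020. V = [p*·89.2857 + (1−p*)·65.5977]/1.12 = 74.1082. B = V − Δ·S = 25.7652.
Verification: the root portfolio costs Δ(0,0)·S0 + B(0,0) = 74.1082, matching V0.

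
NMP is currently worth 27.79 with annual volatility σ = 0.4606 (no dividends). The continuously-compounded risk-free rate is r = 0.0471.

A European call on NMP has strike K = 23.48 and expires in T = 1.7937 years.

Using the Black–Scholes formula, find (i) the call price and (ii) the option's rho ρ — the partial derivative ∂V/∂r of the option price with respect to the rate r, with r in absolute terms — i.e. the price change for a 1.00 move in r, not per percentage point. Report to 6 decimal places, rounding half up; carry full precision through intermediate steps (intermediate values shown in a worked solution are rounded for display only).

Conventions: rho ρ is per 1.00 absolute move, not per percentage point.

σ√T = 0.4606·√1.7937 = 0.616877
d₁ = (ln(S/K) + (r+σ²/2)T) / (σ√T) = (ln(27.79/23.48) + (0.0471+0.4606²/2)·1.7937) / 0.616877 = (0.168527 + 0.274752) / 0.616877 = 0.718586
d₂ = d₁ − σ√T = 0.718586 − 0.616877 = 0.101709
e^{−rT} = 0.918987
N(d₁) = 0.763802,  N(d₂) = 0.540506
Call price V = S·N(d₁) − K·e^{−rT}·N(d₂) = 21.226056 − 11.662938 = 9.563118
ρ = K·T·e^{−rT}·N(d₂) = 20.919812

price = 9.563118
ρ = 20.919812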